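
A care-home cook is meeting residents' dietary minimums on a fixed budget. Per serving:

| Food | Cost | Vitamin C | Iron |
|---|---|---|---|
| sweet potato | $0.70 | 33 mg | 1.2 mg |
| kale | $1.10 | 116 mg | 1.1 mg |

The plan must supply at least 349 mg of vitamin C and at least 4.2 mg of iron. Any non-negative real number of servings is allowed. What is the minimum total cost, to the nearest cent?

Two binding constraints pin down two serving amounts, so the optimal mix uses at most two foods. The candidates are each food alone (scaled to the tighter of vitamin C/iron) and each pair with both constraints tight.
sweet potato only: max(349/33, 4.2/1.2) = 10.58 servings → $7.40.
kale only: max(349/116, 4.2/1.1) = 3.818 servings → $4.20.
sweet potato + kale with both tight: 1.004 servings and 2.723 servings → $3.70.
The minimum over all feasible corners is $3.70.

$3.70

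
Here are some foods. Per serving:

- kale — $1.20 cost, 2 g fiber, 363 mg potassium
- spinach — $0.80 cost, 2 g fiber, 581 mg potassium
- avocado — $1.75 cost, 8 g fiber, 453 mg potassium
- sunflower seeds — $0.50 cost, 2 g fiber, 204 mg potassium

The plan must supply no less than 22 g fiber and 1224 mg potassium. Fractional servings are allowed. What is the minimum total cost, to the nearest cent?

$4.81

Two binding constraints pin down two serving amounts, so the optimal mix uses at most two foods. The candidates are each food alone (scaled to the tighter of fiber/potassium) and each pair with both constraints tight.
kale only: max(22/2, 1224/363) = 11 servings → $13.20.
spinach only: max(22/2, 1224/581) = 11 servings → $8.80.
avocado only: max(22/8, 1224/453) = 2.75 servings → $4.81.
sunflower seeds only: max(22/2, 1224/204) = 11 servings → $5.50.
kale + spinach with both targets exact would need a negative amount; discard.
kale + avocado: intersection lies outside the first quadrant.
kale + sunflower seeds with both targets exact would need a negative amount; discard.
spinach + avocado: the both-tight solution has a negative serving — not a feasible corner.
spinach + sunflower seeds with both targets exact would need a negative amount; discard.
avocado + sunflower seeds: intersection lies outside the first quadrant.
So the least-cost plan costs $4.81.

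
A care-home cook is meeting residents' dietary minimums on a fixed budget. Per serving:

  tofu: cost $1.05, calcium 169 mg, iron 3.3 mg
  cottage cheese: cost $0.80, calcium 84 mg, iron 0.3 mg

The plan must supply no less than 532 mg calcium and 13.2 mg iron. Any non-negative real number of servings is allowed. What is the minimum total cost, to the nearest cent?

$4.20

A basic optimal solution has at most two foods positive. Try each food alone and each pair with both targets met exactly.
tofu only: max(532/169, 13.2/3.3) = 4 servings → $4.20.
cottage cheese only: max(532/84, 13.2/0.3) = 44 servings → $35.20.
tofu + cottage cheese: the both-tight solution has a negative serving — not a feasible corner.
Cheapest feasible corner: $4.20.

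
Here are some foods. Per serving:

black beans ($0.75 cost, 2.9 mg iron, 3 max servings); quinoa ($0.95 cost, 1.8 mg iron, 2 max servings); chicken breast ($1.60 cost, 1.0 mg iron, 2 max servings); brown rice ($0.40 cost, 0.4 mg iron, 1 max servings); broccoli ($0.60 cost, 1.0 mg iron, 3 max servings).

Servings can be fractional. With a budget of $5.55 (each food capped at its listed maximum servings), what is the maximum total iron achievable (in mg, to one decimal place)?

14.6 mg

Iron per dollar: black beans 3.867, quinoa 1.895, broccoli 1.667, brown rice 1, chicken breast 0.625.
Take 3 servings of black beans: spends $2.25, +8.7 mg iron (running total 8.7 mg).
Take 2 servings of quinoa: spends $1.90, +3.6 mg iron (running total 12.3 mg).
Take 2.333 servings of broccoli: spends $1.40, +2.3 mg iron (running total 14.6 mg).
Filling greedily by iron-per-dollar is optimal for one linear limit, giving 14.6 mg.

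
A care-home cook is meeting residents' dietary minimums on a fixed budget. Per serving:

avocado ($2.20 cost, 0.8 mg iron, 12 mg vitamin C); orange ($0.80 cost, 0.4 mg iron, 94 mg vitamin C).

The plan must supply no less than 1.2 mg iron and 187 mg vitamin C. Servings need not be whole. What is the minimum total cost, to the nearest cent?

Two binding constraints pin down two serving amounts, so the optimal mix uses at most two foods. The candidates are each food alone (scaled to the tighter of iron/vitamin C) and each pair with both constraints tight.
avocado only: max(1.2/0.8, 187/12) = 15.58 servings → $34.28.
orange only: max(1.2/0.4, 187/94) = 3 servings → $2.40.
avocado + orange with both tight: 0.5398 servings and 1.92 servings → $2.72.
The minimum over all feasible corners is $2.40.

$2.40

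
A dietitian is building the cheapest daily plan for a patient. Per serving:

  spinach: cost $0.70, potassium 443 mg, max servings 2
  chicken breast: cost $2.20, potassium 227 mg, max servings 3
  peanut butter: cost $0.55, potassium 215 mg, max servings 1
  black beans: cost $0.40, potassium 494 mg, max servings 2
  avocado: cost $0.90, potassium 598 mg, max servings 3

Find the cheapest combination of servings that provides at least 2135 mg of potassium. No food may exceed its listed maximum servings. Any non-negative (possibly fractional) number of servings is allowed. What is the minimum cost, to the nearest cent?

$2.53

Cost per mg of potassium: black beans $0.0008, avocado $0.0015, spinach $0.0016, peanut butter $0.0026, chicken breast $0.0097.
Take 2 servings of black beans: +988.0 mg potassium for $0.80 (total $0.80, still need 1147.0 mg).
Take 1.918 servings of avocado: +1147.0 mg potassium for $1.73 (total $2.53, still need 0.0 mg).
Greedy by cheapest-per-mg is optimal for a single linear constraint, so the minimum cost is $2.53.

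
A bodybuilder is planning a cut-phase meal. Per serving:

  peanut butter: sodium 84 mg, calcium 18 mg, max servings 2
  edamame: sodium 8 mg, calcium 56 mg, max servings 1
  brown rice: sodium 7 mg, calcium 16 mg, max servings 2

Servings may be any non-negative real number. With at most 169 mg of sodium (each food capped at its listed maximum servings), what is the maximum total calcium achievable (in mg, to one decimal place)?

Calcium per mg sodium: edamame 7, brown rice 2.286, peanut butter 0.2143.
Take 1 serving of edamame: uses 8 mg sodium, +56.0 mg calcium (running total 56.0 mg).
Take 2 servings of brown rice: uses 14 mg sodium, +32.0 mg calcium (running total 88.0 mg).
Take 1.75 servings of peanut butter: uses 147 mg sodium, +31.5 mg calcium (running total 119.5 mg).
Filling greedily by calcium-per-mg sodium is optimal for one linear limit, giving 119.5 mg.

119.5 mg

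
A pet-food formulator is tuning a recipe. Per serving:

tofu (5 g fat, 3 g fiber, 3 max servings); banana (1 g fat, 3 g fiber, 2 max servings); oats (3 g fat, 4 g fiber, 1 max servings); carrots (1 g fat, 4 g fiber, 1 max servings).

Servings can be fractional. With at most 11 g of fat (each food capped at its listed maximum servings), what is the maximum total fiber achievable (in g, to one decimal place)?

Fiber per g fat: carrots 4, banana 3, oats 1.333, tofu 0.6.
Take 1 serving of carrots: uses 1 g fat, +4.0 g fiber (running total 4.0 g).
Take 2 servings of banana: uses 2 g fat, +6.0 g fiber (running total 10.0 g).
Take 1 serving of oats: uses 3 g fat, +4.0 g fiber (running total 14.0 g).
Take 1 serving of tofu: uses 5 g fat, +3.0 g fiber (running total 17.0 g).
Filling greedily by fiber-per-g fat is optimal for one linear limit, giving 17.0 g.

17.0 g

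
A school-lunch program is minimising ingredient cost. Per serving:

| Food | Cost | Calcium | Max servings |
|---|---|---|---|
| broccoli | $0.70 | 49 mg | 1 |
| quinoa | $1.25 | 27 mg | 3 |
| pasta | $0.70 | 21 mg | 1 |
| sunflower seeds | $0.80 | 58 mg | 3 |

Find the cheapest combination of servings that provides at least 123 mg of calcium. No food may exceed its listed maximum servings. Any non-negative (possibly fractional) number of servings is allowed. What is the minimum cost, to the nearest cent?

Cost per mg of calcium: sunflower seeds $0.0138, broccoli $0.0143, pasta $0.0333, quinoa $0.0463.
Take 2.121 servings of sunflower seeds: +123.0 mg calcium for $1.70 (total $1.70, still need 0.0 mg).
Greedy by cheapest-per-mg is optimal for a single linear constraint, so the minimum cost is $1.70.

$1.70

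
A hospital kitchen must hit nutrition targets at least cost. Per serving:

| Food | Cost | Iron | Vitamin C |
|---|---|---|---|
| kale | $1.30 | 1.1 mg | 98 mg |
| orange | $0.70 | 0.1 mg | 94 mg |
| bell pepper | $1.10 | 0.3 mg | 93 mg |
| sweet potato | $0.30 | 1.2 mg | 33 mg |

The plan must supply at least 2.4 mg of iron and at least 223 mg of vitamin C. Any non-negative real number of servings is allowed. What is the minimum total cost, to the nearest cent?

For a min-cost LP with two ≥-constraints, a basic feasible solution has at most two positive variables.
kale only: max(2.4/1.1, 223/98) = 2.276 servings → $2.96.
orange only: max(2.4/0.1, 223/94) = 24 servings → $16.80.
bell pepper only: max(2.4/0.3, 223/93) = 8 servings → $8.80.
sweet potato only: max(2.4/1.2, 223/33) = 6.758 servings → $2.03.
kale + orange with both tight: 2.172 servings and 0.1079 servings → $2.90.
kale + bell pepper with both tight: 2.144 servings and 0.1385 servings → $2.94.
kale + sweet potato: intersection lies outside the first quadrant.
orange + bell pepper with both targets exact would need a negative amount; discard.
orange + sweet potato with both tight: 1.721 servings and 1.857 servings → $1.76.
bell pepper + sweet potato with both tight: 1.853 servings and 1.537 servings → $2.50.
Cheapest feasible corner: $1.76.

$1.76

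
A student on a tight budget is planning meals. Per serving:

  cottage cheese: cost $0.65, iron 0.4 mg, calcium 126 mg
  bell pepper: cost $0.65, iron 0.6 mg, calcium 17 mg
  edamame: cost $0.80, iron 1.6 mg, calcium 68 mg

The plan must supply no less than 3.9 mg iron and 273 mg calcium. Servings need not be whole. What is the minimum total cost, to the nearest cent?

$2.39

cottage cheese only: max(3.9/0.4, 273/126) = 9.75 servings → $6.34.
bell pepper only: max(3.9/0.6, 273/17) = 16.06 servings → $10.44.
edamame only: max(3.9/1.6, 273/68) = 4.015 servings → $3.21.
cottage cheese + bell pepper with both tight: 1.417 servings and 5.555 servings → $4.53.
cottage cheese + edamame with both tight: 0.9839 servings and 2.192 servings → $2.39.
bell pepper + edamame: the both-tight solution has a negative serving — not a feasible corner.
So the least-cost plan costs $2.39.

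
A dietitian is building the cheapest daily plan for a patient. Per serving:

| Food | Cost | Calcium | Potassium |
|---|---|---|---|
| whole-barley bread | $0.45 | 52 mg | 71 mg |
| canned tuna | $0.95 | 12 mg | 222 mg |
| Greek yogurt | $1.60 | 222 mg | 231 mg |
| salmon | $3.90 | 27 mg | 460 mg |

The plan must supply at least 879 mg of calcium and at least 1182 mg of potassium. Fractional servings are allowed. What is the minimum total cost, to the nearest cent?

$7.44

whole-barley bread only: max(879/52, 1182/71) = 16.9 servings → $7.61.
canned tuna only: max(879/12, 1182/222) = 73.25 servings → $69.59.
Greek yogurt only: max(879/222, 1182/231) = 5.117 servings → $8.19.
salmon only: max(879/27, 1182/460) = 32.56 servings → $126.97.
whole-barley bread + canned tuna: intersection lies outside the first quadrant.
whole-barley bread + Greek yogurt with both tight: 15.83 servings and 0.252 servings → $7.53.
whole-barley bread + salmon: intersection lies outside the first quadrant.
canned tuna + Greek yogurt with both tight: 1.276 servings and 3.89 servings → $7.44.
canned tuna + salmon: intersection lies outside the first quadrant.
Greek yogurt + salmon with both tight: 3.884 servings and 0.619 servings → $8.63.
The minimum over all feasible corners is $7.44.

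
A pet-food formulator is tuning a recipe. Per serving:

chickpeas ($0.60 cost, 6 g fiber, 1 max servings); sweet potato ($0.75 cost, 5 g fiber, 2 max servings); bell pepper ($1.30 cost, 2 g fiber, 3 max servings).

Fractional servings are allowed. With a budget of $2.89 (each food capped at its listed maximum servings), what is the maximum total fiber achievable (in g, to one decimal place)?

17.2 g

Fiber per dollar: chickpeas 10, sweet potato 6.667, bell pepper 1.538.
Take 1 serving of chickpeas: spends $0.60, +6.0 g fiber (running total 6.0 g).
Take 2 servings of sweet potato: spends $1.50, +10.0 g fiber (running total 16.0 g).
Take 0.6077 servings of bell pepper: spends $0.79, +1.2 g fiber (running total 17.2 g).
Greedy by best ratio exhausts the cost allowance optimally: 17.2 g.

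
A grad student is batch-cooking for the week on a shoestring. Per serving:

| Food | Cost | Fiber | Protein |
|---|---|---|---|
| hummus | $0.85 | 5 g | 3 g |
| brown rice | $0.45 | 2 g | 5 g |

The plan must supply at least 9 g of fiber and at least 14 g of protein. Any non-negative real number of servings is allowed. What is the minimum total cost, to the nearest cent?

With two linear requirements the optimum uses one or two foods; enumerate the corners.
hummus only: max(9/5, 14/3) = 4.667 servings → $3.97.
brown rice only: max(9/2, 14/5) = 4.5 servings → $2.02.
hummus + brown rice with both tight: 0.8947 servings and 2.263 servings → $1.78.
So the least-cost plan costs $1.78.

$1.78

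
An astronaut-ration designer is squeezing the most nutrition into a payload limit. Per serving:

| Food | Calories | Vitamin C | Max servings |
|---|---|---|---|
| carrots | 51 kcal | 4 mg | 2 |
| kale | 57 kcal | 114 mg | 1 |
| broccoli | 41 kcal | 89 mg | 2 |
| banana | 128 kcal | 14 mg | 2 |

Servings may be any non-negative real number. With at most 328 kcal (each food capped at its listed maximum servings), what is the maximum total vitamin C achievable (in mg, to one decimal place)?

312.7 mg

Vitamin C per kcal: broccoli 2.171, kale 2, banana 0.1094, carrots 0.07843.
Take 2 servings of broccoli: uses 82 kcal, +178.0 mg vitamin C (running total 178.0 mg).
Take 1 serving of kale: uses 57 kcal, +114.0 mg vitamin C (running total 292.0 mg).
Take 1.477 servings of banana: uses 189 kcal, +20.7 mg vitamin C (running total 312.7 mg).
Filling greedily by vitamin C-per-kcal is optimal for one linear limit, giving 312.7 mg.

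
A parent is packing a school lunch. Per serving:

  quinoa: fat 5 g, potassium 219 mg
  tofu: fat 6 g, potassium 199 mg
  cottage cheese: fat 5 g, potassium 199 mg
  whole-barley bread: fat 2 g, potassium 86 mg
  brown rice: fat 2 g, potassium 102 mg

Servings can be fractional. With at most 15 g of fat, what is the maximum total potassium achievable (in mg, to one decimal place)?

765.0 mg

Potassium per g fat: brown rice 51, quinoa 43.8, whole-barley bread 43, cottage cheese 39.8, tofu 33.17.
With no serving limits, spend the whole fat allowance on brown rice: 15 g / 2 g × 102 mg = 765.0 mg.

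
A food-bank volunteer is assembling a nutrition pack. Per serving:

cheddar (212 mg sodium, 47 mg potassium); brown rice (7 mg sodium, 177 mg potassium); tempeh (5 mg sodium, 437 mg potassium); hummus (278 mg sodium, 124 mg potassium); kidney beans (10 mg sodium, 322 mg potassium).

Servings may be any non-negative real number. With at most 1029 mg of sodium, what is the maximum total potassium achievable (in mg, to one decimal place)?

89934.6 mg

Potassium per mg sodium: tempeh 87.4, kidney beans 32.2, brown rice 25.29, hummus 0.446, cheddar 0.2217.
With no serving limits, spend the whole sodium allowance on tempeh: 1029 mg / 5 mg × 437 mg = 89934.6 mg.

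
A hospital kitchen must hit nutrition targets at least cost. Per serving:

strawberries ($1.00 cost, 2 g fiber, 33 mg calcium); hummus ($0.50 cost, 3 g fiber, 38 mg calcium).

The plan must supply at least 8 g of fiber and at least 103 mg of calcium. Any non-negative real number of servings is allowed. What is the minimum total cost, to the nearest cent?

$1.36

strawberries only: max(8/2, 103/33) = 4 servings → $4.00.
hummus only: max(8/3, 103/38) = 2.711 servings → $1.36.
strawberries + hummus with both tight: 0.2174 servings and 2.522 servings → $1.48.
So the least-cost plan costs $1.36.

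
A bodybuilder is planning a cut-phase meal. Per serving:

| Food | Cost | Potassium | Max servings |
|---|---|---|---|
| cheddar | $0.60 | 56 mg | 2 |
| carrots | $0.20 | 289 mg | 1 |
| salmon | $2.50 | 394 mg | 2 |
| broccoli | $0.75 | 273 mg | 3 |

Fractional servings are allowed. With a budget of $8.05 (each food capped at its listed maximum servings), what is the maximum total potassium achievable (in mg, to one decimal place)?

1952.0 mg

Potassium per dollar: carrots 1445, broccoli 364, salmon 157.6, cheddar 93.33.
Take 1 serving of carrots: spends $0.20, +289.0 mg potassium (running total 289.0 mg).
Take 3 servings of broccoli: spends $2.25, +819.0 mg potassium (running total 1108.0 mg).
Take 2 servings of salmon: spends $5.00, +788.0 mg potassium (running total 1896.0 mg).
Take 1 serving of cheddar: spends $0.60, +56.0 mg potassium (running total 1952.0 mg).
Filling greedily by potassium-per-dollar is optimal for one linear limit, giving 1952.0 mg.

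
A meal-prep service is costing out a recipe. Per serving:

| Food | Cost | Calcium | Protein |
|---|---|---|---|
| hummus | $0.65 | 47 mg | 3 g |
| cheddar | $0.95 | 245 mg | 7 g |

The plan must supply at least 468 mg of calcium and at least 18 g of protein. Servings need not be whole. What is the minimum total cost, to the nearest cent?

$2.44

This is a tiny linear program; its minimum lies at a vertex of the feasible set. List the vertices and price them.
hummus only: max(468/47, 18/3) = 9.957 servings → $6.47.
cheddar only: max(468/245, 18/7) = 2.571 servings → $2.44.
hummus + cheddar with both tight: 2.793 servings and 1.374 servings → $3.12.
So the least-cost plan costs $2.44.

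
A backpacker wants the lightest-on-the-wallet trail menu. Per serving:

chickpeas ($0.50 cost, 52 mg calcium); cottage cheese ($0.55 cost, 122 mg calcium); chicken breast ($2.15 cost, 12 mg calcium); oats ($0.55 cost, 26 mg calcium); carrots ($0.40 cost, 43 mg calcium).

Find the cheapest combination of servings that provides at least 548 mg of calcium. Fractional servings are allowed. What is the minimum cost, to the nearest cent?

Cost per mg of calcium: cottage cheese $0.0045, carrots $0.0093, chickpeas $0.0096, oats $0.0212, chicken breast $0.1792.
With no serving limits, use only cottage cheese: 548 mg / 122 mg = 4.492 servings × $0.55 = $2.47.

$2.47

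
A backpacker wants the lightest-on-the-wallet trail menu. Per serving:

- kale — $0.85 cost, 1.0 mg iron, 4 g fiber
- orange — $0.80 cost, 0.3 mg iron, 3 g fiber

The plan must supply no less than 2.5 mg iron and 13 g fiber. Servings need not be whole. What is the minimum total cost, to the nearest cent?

An LP optimum is at a vertex; with two nutrient constraints at most two foods are used. Check each candidate.
kale only: max(2.5/1.0, 13/4) = 3.25 servings → $2.76.
orange only: max(2.5/0.3, 13/3) = 8.333 servings → $6.67.
kale + orange with both tight: 2 servings and 1.667 servings → $3.03.
Cheapest feasible corner: $2.76.

$2.76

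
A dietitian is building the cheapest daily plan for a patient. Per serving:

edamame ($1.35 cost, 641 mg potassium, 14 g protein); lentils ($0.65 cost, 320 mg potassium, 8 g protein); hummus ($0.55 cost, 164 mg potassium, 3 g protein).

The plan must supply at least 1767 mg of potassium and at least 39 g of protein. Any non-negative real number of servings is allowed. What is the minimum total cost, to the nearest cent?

Check every corner: each single food scaled to meet both minima, and each pair solved so both constraints bind.
edamame only: max(1767/641, 39/14) = 2.786 servings → $3.76.
lentils only: max(1767/320, 39/8) = 5.522 servings → $3.59.
hummus only: max(1767/164, 39/3) = 13 servings → $7.15.
edamame + lentils with both tight: 2.556 servings and 0.4028 servings → $3.71.
edamame + hummus with both targets exact would need a negative amount; discard.
lentils + hummus with both tight: 3.111 servings and 4.705 servings → $4.61.
So the least-cost plan costs $3.59.

$3.59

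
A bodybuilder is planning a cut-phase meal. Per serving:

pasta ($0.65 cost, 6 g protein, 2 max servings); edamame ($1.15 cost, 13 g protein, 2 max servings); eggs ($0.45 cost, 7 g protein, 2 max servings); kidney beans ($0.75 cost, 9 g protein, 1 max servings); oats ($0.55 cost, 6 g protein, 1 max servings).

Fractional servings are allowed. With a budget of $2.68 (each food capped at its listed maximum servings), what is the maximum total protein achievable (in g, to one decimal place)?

34.6 g

Protein per dollar: eggs 15.56, kidney beans 12, edamame 11.3, oats 10.91, pasta 9.231.
Take 2 servings of eggs: spends $0.90, +14.0 g protein (running total 14.0 g).
Take 1 serving of kidney beans: spends $0.75, +9.0 g protein (running total 23.0 g).
Take 0.8957 servings of edamame: spends $1.03, +11.6 g protein (running total 34.6 g).
Filling greedily by protein-per-dollar is optimal for one linear limit, giving 34.6 g.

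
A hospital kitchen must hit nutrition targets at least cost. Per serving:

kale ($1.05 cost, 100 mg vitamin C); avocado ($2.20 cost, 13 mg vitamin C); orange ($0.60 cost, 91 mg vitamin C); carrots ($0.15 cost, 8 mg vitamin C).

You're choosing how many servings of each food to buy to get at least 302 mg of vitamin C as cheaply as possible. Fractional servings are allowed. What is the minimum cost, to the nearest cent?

Cost per mg of vitamin C: orange $0.0066, kale $0.0105, carrots $0.0187, avocado $0.1692.
With no serving limits, use only orange: 302 mg / 91 mg = 3.319 servings × $0.60 = $1.99.

$1.99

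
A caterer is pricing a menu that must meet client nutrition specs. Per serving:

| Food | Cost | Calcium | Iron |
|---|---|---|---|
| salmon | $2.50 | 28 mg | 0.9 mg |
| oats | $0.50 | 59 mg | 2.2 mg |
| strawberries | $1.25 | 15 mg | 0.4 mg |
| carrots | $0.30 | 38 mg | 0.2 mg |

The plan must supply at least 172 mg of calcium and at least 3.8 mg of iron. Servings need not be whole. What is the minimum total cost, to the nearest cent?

An LP optimum is at a vertex; with two nutrient constraints at most two foods are used. Check each candidate.
salmon only: max(172/28, 3.8/0.9) = 6.143 servings → $15.36.
oats only: max(172/59, 3.8/2.2) = 2.915 servings → $1.46.
strawberries only: max(172/15, 3.8/0.4) = 11.47 servings → $14.33.
carrots only: max(172/38, 3.8/0.2) = 19 servings → $5.70.
salmon + oats with both targets exact would need a negative amount; discard.
salmon + strawberries with both targets exact would need a negative amount; discard.
salmon + carrots with both tight: 3.846 servings and 1.692 servings → $10.12.
oats + strawberries with both targets exact would need a negative amount; discard.
oats + carrots with both tight: 1.532 servings and 2.148 servings → $1.41.
strawberries + carrots with both tight: 9.016 servings and 0.9672 servings → $11.56.
Cheapest feasible corner: $1.41.

$1.41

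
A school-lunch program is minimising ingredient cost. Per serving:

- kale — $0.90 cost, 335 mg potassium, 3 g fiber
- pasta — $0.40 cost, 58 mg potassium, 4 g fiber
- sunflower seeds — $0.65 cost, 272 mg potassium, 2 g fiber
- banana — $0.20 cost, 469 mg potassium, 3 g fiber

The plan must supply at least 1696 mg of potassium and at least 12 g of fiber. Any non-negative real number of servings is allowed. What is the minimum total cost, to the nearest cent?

$0.80

kale only: max(1696/335, 12/3) = 5.063 servings → $4.56.
pasta only: max(1696/58, 12/4) = 29.24 servings → $11.70.
sunflower seeds only: max(1696/272, 12/2) = 6.235 servings → $4.05.
banana only: max(1696/469, 12/3) = 4 servings → $0.80.
kale + pasta with both targets exact would need a negative amount; discard.
kale + sunflower seeds with both targets exact would need a negative amount; discard.
kale + banana with both tight: 1.343 servings and 2.657 servings → $1.74.
pasta + sunflower seeds with both targets exact would need a negative amount; discard.
pasta + banana with both tight: 0.3173 servings and 3.577 servings → $0.84.
sunflower seeds + banana with both tight: 4.426 servings and 1.049 servings → $3.09.
The minimum over all feasible corners is $0.80.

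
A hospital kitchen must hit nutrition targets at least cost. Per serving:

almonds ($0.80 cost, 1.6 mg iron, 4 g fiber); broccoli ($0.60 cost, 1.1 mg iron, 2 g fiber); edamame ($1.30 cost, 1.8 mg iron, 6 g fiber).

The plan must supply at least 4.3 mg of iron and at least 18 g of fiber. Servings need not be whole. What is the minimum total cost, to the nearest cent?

$3.60

Minimising a linear cost over {iron ≥ 4.3, fiber ≥ 18, servings ≥ 0} — the optimum is at a vertex, using one or two foods.
almonds only: max(4.3/1.6, 18/4) = 4.5 servings → $3.60.
broccoli only: max(4.3/1.1, 18/2) = 9 servings → $5.40.
edamame only: max(4.3/1.8, 18/6) = 3 servings → $3.90.
almonds + broccoli with both targets exact would need a negative amount; discard.
almonds + edamame: the both-tight solution has a negative serving — not a feasible corner.
broccoli + edamame with both targets exact would need a negative amount; discard.
So the least-cost plan costs $3.60.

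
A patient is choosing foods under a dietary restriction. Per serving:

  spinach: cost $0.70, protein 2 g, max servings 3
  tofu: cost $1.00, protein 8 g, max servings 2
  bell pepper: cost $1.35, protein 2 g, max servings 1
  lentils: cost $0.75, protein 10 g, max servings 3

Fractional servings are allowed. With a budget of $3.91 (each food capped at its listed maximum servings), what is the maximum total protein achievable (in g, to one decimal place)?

Protein per dollar: lentils 13.33, tofu 8, spinach 2.857, bell pepper 1.481.
Take 3 servings of lentils: spends $2.25, +30.0 g protein (running total 30.0 g).
Take 1.66 servings of tofu: spends $1.66, +13.3 g protein (running total 43.3 g).
Filling greedily by protein-per-dollar is optimal for one linear limit, giving 43.3 g.

43.3 g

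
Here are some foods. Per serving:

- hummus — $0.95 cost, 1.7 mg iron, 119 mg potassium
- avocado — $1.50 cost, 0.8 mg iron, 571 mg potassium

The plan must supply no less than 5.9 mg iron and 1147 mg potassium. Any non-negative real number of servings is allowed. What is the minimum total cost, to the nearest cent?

Check every corner: each single food scaled to meet both minima, and each pair solved so both constraints bind.
hummus only: max(5.9/1.7, 1147/119) = 9.639 servings → $9.16.
avocado only: max(5.9/0.8, 1147/571) = 7.375 servings → $11.06.
hummus + avocado with both tight: 2.8 servings and 1.425 servings → $4.80.
The minimum over all feasible corners is $4.80.

$4.80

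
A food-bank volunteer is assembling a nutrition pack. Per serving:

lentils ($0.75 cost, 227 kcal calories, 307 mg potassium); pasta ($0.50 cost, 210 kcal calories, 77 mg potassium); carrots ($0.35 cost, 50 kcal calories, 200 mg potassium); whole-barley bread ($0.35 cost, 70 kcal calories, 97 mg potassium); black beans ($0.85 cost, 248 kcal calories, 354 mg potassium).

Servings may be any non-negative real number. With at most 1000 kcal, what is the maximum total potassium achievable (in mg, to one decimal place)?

Potassium per kcal: carrots 4, black beans 1.427, whole-barley bread 1.386, lentils 1.352, pasta 0.3667.
With no serving limits, spend the whole calories allowance on carrots: 1000 kcal / 50 kcal × 200 mg = 4000.0 mg.

4000.0 mg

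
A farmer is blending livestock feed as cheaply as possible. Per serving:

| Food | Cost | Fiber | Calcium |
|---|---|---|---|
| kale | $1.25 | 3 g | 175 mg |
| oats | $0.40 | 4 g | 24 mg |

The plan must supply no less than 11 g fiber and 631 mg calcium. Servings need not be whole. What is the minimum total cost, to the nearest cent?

Two binding constraints pin down two serving amounts, so the optimal mix uses at most two foods. The candidates are each food alone (scaled to the tighter of fiber/calcium) and each pair with both constraints tight.
kale only: max(11/3, 631/175) = 3.667 servings → $4.58.
oats only: max(11/4, 631/24) = 26.29 servings → $10.52.
kale + oats with both tight: 3.599 servings and 0.05096 servings → $4.52.
The minimum over all feasible corners is $4.52.

$4.52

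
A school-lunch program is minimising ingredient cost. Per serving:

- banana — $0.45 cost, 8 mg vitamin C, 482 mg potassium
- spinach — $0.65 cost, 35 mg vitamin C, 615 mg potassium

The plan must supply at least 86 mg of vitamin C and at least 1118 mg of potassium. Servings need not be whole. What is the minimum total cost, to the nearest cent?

$1.60

This is a tiny linear program; its minimum lies at a vertex of the feasible set. List the vertices and price them.
banana only: max(86/8, 1118/482) = 10.75 servings → $4.84.
spinach only: max(86/35, 1118/615) = 2.457 servings → $1.60.
banana + spinach: the both-tight solution has a negative serving — not a feasible corner.
So the least-cost plan costs $1.60.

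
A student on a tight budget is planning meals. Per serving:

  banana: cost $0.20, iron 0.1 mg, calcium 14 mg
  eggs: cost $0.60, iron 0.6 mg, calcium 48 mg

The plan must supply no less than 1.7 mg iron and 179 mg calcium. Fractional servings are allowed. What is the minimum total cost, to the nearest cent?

Minimising a linear cost over {iron ≥ 1.7, calcium ≥ 179, servings ≥ 0} — the optimum is at a vertex, using one or two foods.
banana only: max(1.7/0.1, 179/14) = 17 servings → $3.40.
eggs only: max(1.7/0.6, 179/48) = 3.729 servings → $2.24.
banana + eggs with both tight: 7.167 servings and 1.639 servings → $2.42.
The minimum over all feasible corners is $2.24.

$2.24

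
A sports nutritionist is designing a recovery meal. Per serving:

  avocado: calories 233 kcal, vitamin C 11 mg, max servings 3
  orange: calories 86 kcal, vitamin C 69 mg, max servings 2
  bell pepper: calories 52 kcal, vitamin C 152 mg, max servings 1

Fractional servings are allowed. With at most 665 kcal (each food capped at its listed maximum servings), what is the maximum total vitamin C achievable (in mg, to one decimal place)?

310.8 mg

Vitamin C per kcal: bell pepper 2.923, orange 0.8023, avocado 0.04721.
Take 1 serving of bell pepper: uses 52 kcal, +152.0 mg vitamin C (running total 152.0 mg).
Take 2 servings of orange: uses 172 kcal, +138.0 mg vitamin C (running total 290.0 mg).
Take 1.893 servings of avocado: uses 441 kcal, +20.8 mg vitamin C (running total 310.8 mg).
Filling greedily by vitamin C-per-kcal is optimal for one linear limit, giving 310.8 mg.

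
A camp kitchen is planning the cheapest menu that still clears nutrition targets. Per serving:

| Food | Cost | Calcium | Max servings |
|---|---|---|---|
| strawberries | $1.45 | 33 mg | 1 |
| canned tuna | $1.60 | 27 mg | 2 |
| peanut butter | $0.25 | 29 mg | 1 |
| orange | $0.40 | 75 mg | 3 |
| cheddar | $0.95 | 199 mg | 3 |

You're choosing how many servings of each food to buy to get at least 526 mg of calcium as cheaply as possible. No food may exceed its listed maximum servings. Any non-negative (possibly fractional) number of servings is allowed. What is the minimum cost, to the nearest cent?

$2.51

Cost per mg of calcium: cheddar $0.0048, orange $0.0053, peanut butter $0.0086, strawberries $0.0439, canned tuna $0.0593.
Take 2.643 servings of cheddar: +526.0 mg calcium for $2.51 (total $2.51, still need 0.0 mg).
Filling from the cheapest source first is optimal under one linear minimum: $2.51.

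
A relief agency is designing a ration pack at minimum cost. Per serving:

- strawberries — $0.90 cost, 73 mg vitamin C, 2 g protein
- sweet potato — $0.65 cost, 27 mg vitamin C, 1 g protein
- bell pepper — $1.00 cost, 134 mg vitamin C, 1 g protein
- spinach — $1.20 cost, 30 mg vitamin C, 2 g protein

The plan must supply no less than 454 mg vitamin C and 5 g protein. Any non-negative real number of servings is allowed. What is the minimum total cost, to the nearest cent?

$3.78

With two linear requirements the optimum uses one or two foods; enumerate the corners.
strawberries only: max(454/73, 5/2) = 6.219 servings → $5.60.
sweet potato only: max(454/27, 5/1) = 16.81 servings → $10.93.
bell pepper only: max(454/134, 5/1) = 5 servings → $5.00.
spinach only: max(454/30, 5/2) = 15.13 servings → $18.16.
strawberries + sweet potato: intersection lies outside the first quadrant.
strawberries + bell pepper with both tight: 1.108 servings and 2.785 servings → $3.78.
strawberries + spinach: the both-tight solution has a negative serving — not a feasible corner.
sweet potato + bell pepper with both tight: 2.019 servings and 2.981 servings → $4.29.
sweet potato + spinach with both targets exact would need a negative amount; discard.
bell pepper + spinach with both tight: 3.185 servings and 0.9076 servings → $4.27.
The minimum over all feasible corners is $3.78.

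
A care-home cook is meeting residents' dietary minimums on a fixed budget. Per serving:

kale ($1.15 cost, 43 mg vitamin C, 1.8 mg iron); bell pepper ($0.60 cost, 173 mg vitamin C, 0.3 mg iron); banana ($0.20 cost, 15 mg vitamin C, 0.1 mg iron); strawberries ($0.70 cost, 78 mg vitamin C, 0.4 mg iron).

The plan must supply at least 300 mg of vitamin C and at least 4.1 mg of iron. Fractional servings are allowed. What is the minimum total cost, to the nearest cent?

$3.12

This is a tiny linear program; its minimum lies at a vertex of the feasible set. List the vertices and price them.
kale only: max(300/43, 4.1/1.8) = 6.977 servings → $8.02.
bell pepper only: max(300/173, 4.1/0.3) = 13.67 servings → $8.20.
banana only: max(300/15, 4.1/0.1) = 41 servings → $8.20.
strawberries only: max(300/78, 4.1/0.4) = 10.25 servings → $7.17.
kale + bell pepper with both tight: 2.075 servings and 1.218 servings → $3.12.
kale + banana with both tight: 1.388 servings and 16.02 servings → $4.80.
kale + strawberries with both tight: 1.622 servings and 2.952 servings → $3.93.
bell pepper + banana: intersection lies outside the first quadrant.
bell pepper + strawberries: the both-tight solution has a negative serving — not a feasible corner.
banana + strawberries: the both-tight solution has a negative serving — not a feasible corner.
So the least-cost plan costs $3.12.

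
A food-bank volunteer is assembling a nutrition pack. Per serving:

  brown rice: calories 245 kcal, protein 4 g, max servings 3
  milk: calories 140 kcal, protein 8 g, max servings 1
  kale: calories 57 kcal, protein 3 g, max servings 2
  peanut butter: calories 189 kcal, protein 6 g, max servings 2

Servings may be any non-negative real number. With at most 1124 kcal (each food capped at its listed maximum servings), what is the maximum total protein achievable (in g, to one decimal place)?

Protein per kcal: milk 0.05714, kale 0.05263, peanut butter 0.03175, brown rice 0.01633.
Take 1 serving of milk: uses 140 kcal, +8.0 g protein (running total 8.0 g).
Take 2 servings of kale: uses 114 kcal, +6.0 g protein (running total 14.0 g).
Take 2 servings of peanut butter: uses 378 kcal, +12.0 g protein (running total 26.0 g).
Take 2.008 servings of brown rice: uses 492 kcal, +8.0 g protein (running total 34.0 g).
Greedy by best ratio exhausts the calories allowance optimally: 34.0 g.

34.0 g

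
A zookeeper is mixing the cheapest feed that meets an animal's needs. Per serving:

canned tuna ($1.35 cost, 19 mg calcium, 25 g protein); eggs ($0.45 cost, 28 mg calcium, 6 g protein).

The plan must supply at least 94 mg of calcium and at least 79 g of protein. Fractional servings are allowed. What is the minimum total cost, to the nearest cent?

$4.45

With two linear requirements the optimum uses one or two foods; enumerate the corners.
canned tuna only: max(94/19, 79/25) = 4.947 servings → $6.68.
eggs only: max(94/28, 79/6) = 13.17 servings → $5.92.
canned tuna + eggs with both tight: 2.812 servings and 1.449 servings → $4.45.
The minimum over all feasible corners is $4.45.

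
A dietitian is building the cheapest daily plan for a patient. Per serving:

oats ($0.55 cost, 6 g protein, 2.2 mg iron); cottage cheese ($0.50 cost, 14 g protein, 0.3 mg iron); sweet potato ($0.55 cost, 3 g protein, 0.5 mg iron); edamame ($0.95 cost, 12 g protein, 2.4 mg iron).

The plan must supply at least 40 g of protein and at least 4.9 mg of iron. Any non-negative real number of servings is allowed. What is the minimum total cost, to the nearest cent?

oats only: max(40/6, 4.9/2.2) = 6.667 servings → $3.67.
cottage cheese only: max(40/14, 4.9/0.3) = 16.33 servings → $8.17.
sweet potato only: max(40/3, 4.9/0.5) = 13.33 servings → $7.33.
edamame only: max(40/12, 4.9/2.4) = 3.333 servings → $3.17.
oats + cottage cheese with both tight: 1.952 servings and 2.021 servings → $2.08.
oats + sweet potato: the both-tight solution has a negative serving — not a feasible corner.
oats + edamame: intersection lies outside the first quadrant.
cottage cheese + sweet potato with both tight: 0.8689 servings and 9.279 servings → $5.54.
cottage cheese + edamame with both tight: 1.24 servings and 1.887 servings → $2.41.
sweet potato + edamame with both targets exact would need a negative amount; discard.
Cheapest feasible corner: $2.08.

$2.08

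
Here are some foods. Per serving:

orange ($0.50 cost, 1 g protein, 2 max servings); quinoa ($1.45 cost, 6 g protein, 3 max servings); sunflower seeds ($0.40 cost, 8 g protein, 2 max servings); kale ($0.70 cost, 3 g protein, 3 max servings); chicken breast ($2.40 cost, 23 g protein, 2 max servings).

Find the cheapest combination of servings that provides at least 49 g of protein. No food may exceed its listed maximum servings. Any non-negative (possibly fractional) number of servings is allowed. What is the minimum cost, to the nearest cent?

Cost per g of protein: sunflower seeds $0.0500, chicken breast $0.1043, kale $0.2333, quinoa $0.2417, orange $0.5000.
Take 2 servings of sunflower seeds: +16.0 g protein for $0.80 (total $0.80, still need 33.0 g).
Take 1.435 servings of chicken breast: +33.0 g protein for $3.44 (total $4.24, still need 0.0 g).
Greedy by cheapest-per-g is optimal for a single linear constraint, so the minimum cost is $4.24.

$4.24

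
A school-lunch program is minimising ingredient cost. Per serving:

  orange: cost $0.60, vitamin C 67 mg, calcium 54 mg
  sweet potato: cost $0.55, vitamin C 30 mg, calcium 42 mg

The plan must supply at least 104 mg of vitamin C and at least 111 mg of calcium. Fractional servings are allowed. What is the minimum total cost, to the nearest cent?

The cheapest plan sits at a corner of the feasible region — with two constraints it uses at most two foods.
orange only: max(104/67, 111/54) = 2.056 servings → $1.23.
sweet potato only: max(104/30, 111/42) = 3.467 servings → $1.91.
orange + sweet potato with both tight: 0.8693 servings and 1.525 servings → $1.36.
So the least-cost plan costs $1.23.

$1.23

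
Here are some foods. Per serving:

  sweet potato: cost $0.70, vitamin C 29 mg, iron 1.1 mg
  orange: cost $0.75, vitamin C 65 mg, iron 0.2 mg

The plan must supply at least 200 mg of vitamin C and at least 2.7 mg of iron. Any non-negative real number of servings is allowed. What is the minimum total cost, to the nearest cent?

With two linear requirements the optimum uses one or two foods; enumerate the corners.
sweet potato only: max(200/29, 2.7/1.1) = 6.897 servings → $4.83.
orange only: max(200/65, 2.7/0.2) = 13.5 servings → $10.12.
sweet potato + orange with both tight: 2.062 servings and 2.157 servings → $3.06.
The minimum over all feasible corners is $3.06.

$3.06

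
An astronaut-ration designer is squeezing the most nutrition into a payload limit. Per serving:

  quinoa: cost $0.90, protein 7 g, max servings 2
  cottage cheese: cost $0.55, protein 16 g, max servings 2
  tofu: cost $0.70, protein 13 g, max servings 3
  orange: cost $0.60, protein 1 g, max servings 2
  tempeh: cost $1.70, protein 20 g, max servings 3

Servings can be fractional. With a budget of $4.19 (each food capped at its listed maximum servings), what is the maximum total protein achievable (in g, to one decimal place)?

82.6 g

Protein per dollar: cottage cheese 29.09, tofu 18.57, tempeh 11.76, quinoa 7.778, orange 1.667.
Take 2 servings of cottage cheese: spends $1.10, +32.0 g protein (running total 32.0 g).
Take 3 servings of tofu: spends $2.10, +39.0 g protein (running total 71.0 g).
Take 0.5824 servings of tempeh: spends $0.99, +11.6 g protein (running total 82.6 g).
Filling greedily by protein-per-dollar is optimal for one linear limit, giving 82.6 g.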